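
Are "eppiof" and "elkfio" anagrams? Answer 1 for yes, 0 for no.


Strings: "eppiof", "elkfio"
Sorted first:  efiopp
Sorted second: efiklo
Differ at position 3: 'o' vs 'k' => not anagrams

0


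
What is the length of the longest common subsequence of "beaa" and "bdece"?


LCS of "beaa" and "bdece"
DP table:
           b    d    e    c    e
      0    0    0    0    0    0
  b   0    1    1    1    1    1
  e   0    1    1    2    2    2
  a   0    1    1    2    2    2
  a   0    1    1    2    2    2
LCS length = dp[4][5] = 2

2


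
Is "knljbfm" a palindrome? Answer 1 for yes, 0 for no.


Input: knljbfm
Reversed: mfbjlnk
  Compare pos 0 ('k') with pos 6 ('m'): MISMATCH
  Compare pos 1 ('n') with pos 5 ('f'): MISMATCH
  Compare pos 2 ('l') with pos 4 ('b'): MISMATCH
Result: not a palindrome

0


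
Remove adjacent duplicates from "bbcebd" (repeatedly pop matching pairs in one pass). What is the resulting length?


Input: bbcebd
Stack-based adjacent duplicate removal:
  Read 'b': push. Stack: b
  Read 'b': matches stack top 'b' => pop. Stack: (empty)
  Read 'c': push. Stack: c
  Read 'e': push. Stack: ce
  Read 'b': push. Stack: ceb
  Read 'd': push. Stack: cebd
Final stack: "cebd" (length 4)

4


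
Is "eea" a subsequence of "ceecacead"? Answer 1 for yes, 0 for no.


Check if "eea" is a subsequence of "ceecacead"
Greedy scan:
  Position 0 ('c'): no match needed
  Position 1 ('e'): matches sub[0] = 'e'
  Position 2 ('e'): matches sub[1] = 'e'
  Position 3 ('c'): no match needed
  Position 4 ('a'): matches sub[2] = 'a'
  Position 5 ('c'): no match needed
  Position 6 ('e'): no match needed
  Position 7 ('a'): no match needed
  Position 8 ('d'): no match needed
All 3 characters matched => is a subsequence

1


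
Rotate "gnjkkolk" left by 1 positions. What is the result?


Input: "gnjkkolk", rotate left by 1
First 1 characters: "g"
Remaining characters: "njkkolk"
Concatenate remaining + first: "njkkolk" + "g" = "njkkolkg"

njkkolkg


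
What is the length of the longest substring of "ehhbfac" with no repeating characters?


Input: "ehhbfac"
Sliding window (track last position of each char):
  Position 0 ('e'): window [0,0] length 1 -- new best
  Position 1 ('h'): window [0,1] length 2 -- new best
  Position 2 ('h'): repeat (last at 1), move window start to 2
  Position 2 ('h'): window [2,2] length 1
  Position 3 ('b'): window [2,3] length 2
  Position 4 ('f'): window [2,4] length 3 -- new best
  Position 5 ('a'): window [2,5] length 4 -- new best
  Position 6 ('c'): window [2,6] length 5 -- new best
Longest substring with no repeats: "hbfac" with length 5

5


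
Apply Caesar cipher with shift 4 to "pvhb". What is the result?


Caesar cipher: shift "pvhb" by 4
  'p' (pos 15) + 4 = pos 19 = 't'
  'v' (pos 21) + 4 = pos 25 = 'z'
  'h' (pos 7) + 4 = pos 11 = 'l'
  'b' (pos 1) + 4 = pos 5 = 'f'
Result: tzlf

tzlf


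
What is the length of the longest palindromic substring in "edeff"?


Input: "edeff"
Checking substrings for palindromes:
  [0:3] "ede" (len 3) => palindrome
  [3:5] "ff" (len 2) => palindrome
Longest palindromic substring: "ede" with length 3

3


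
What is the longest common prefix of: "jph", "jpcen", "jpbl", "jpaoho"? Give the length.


Words: jph, jpcen, jpbl, jpaoho
  Position 0: all 'j' => match
  Position 1: all 'p' => match
  Position 2: ('h', 'c', 'b', 'a') => mismatch, stop
LCP = "jp" (length 2)

2


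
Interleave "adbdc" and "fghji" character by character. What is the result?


Interleaving "adbdc" and "fghji":
  Position 0: 'a' from first, 'f' from second => "af"
  Position 1: 'd' from first, 'g' from second => "dg"
  Position 2: 'b' from first, 'h' from second => "bh"
  Position 3: 'd' from first, 'j' from second => "dj"
  Position 4: 'c' from first, 'i' from second => "ci"
Result: afdgbhdjci

afdgbhdjci


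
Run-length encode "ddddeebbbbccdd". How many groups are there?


Input: ddddeebbbbccdd
Scanning for consecutive runs:
  Group 1: 'd' x 4 (positions 0-3)
  Group 2: 'e' x 2 (positions 4-5)
  Group 3: 'b' x 4 (positions 6-9)
  Group 4: 'c' x 2 (positions 10-11)
  Group 5: 'd' x 2 (positions 12-13)
Total groups: 5

5


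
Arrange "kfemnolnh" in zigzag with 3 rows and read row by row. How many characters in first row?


Zigzag "kfemnolnh" into 3 rows:
Placing characters:
  'k' => row 0
  'f' => row 1
  'e' => row 2
  'm' => row 1
  'n' => row 0
  'o' => row 1
  'l' => row 2
  'n' => row 1
  'h' => row 0
Rows:
  Row 0: "knh"
  Row 1: "fmon"
  Row 2: "el"
First row length: 3

3


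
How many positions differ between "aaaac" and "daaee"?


Comparing "aaaac" and "daaee" position by position:
  Position 0: 'a' vs 'd' => DIFFER
  Position 1: 'a' vs 'a' => same
  Position 2: 'a' vs 'a' => same
  Position 3: 'a' vs 'e' => DIFFER
  Position 4: 'c' vs 'e' => DIFFER
Positions that differ: 3

3


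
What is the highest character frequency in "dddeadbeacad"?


Input: dddeadbeacad
Character counts:
  'a': 3
  'b': 1
  'c': 1
  'd': 5
  'e': 2
Maximum frequency: 5

5


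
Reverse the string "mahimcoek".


Input: mahimcoek
Reading characters right to left:
  Position 8: 'k'
  Position 7: 'e'
  Position 6: 'o'
  Position 5: 'c'
  Position 4: 'm'
  Position 3: 'i'
  Position 2: 'h'
  Position 1: 'a'
  Position 0: 'm'
Reversed: keocmiham

keocmiham


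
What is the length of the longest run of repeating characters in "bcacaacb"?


Input: "bcacaacb"
Scanning for longest run:
  Position 1 ('c'): new char, reset run to 1
  Position 2 ('a'): new char, reset run to 1
  Position 3 ('c'): new char, reset run to 1
  Position 4 ('a'): new char, reset run to 1
  Position 5 ('a'): continues run of 'a', length=2
  Position 6 ('c'): new char, reset run to 1
  Position 7 ('b'): new char, reset run to 1
Longest run: 'a' with length 2

2


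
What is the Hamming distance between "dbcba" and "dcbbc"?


Comparing "dbcba" and "dcbbc" position by position:
  Position 0: 'd' vs 'd' => same
  Position 1: 'b' vs 'c' => differ
  Position 2: 'c' vs 'b' => differ
  Position 3: 'b' vs 'b' => same
  Position 4: 'a' vs 'c' => differ
Total differences (Hamming distance): 3

3


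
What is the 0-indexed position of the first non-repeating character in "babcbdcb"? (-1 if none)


Input: babcbdcb
Character frequencies:
  'a': 1
  'b': 4
  'c': 2
  'd': 1
Scanning left to right for freq == 1:
  Position 0 ('b'): freq=4, skip
  Position 1 ('a'): unique! => answer = 1

1


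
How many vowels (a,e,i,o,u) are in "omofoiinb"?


Input: omofoiinb
Checking each character:
  'o' at position 0: vowel (running total: 1)
  'm' at position 1: consonant
  'o' at position 2: vowel (running total: 2)
  'f' at position 3: consonant
  'o' at position 4: vowel (running total: 3)
  'i' at position 5: vowel (running total: 4)
  'i' at position 6: vowel (running total: 5)
  'n' at position 7: consonant
  'b' at position 8: consonant
Total vowels: 5

5


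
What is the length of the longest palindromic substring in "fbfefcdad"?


Input: "fbfefcdad"
Checking substrings for palindromes:
  [0:3] "fbf" (len 3) => palindrome
  [2:5] "fef" (len 3) => palindrome
  [6:9] "dad" (len 3) => palindrome
Longest palindromic substring: "fbf" with length 3

3


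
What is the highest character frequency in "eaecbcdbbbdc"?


Input: eaecbcdbbbdc
Character counts:
  'a': 1
  'b': 4
  'c': 3
  'd': 2
  'e': 2
Maximum frequency: 4

4


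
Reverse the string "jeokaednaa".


Input: jeokaednaa
Reading characters right to left:
  Position 9: 'a'
  Position 8: 'a'
  Position 7: 'n'
  Position 6: 'd'
  Position 5: 'e'
  Position 4: 'a'
  Position 3: 'k'
  Position 2: 'o'
  Position 1: 'e'
  Position 0: 'j'
Reversed: aandeakoej

aandeakoej


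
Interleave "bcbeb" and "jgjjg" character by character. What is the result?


Interleaving "bcbeb" and "jgjjg":
  Position 0: 'b' from first, 'j' from second => "bj"
  Position 1: 'c' from first, 'g' from second => "cg"
  Position 2: 'b' from first, 'j' from second => "bj"
  Position 3: 'e' from first, 'j' from second => "ej"
  Position 4: 'b' from first, 'g' from second => "bg"
Result: bjcgbjejbg

bjcgbjejbg


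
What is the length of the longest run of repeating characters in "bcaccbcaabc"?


Input: "bcaccbcaabc"
Scanning for longest run:
  Position 1 ('c'): new char, reset run to 1
  Position 2 ('a'): new char, reset run to 1
  Position 3 ('c'): new char, reset run to 1
  Position 4 ('c'): continues run of 'c', length=2
  Position 5 ('b'): new char, reset run to 1
  Position 6 ('c'): new char, reset run to 1
  Position 7 ('a'): new char, reset run to 1
  Position 8 ('a'): continues run of 'a', length=2
  Position 9 ('b'): new char, reset run to 1
  Position 10 ('c'): new char, reset run to 1
Longest run: 'c' with length 2

2


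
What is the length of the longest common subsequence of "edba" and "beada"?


LCS of "edba" and "beada"
DP table:
           b    e    a    d    a
      0    0    0    0    0    0
  e   0    0    1    1    1    1
  d   0    0    1    1    2    2
  b   0    1    1    1    2    2
  a   0    1    1    2    2    3
LCS length = dp[4][5] = 3

3


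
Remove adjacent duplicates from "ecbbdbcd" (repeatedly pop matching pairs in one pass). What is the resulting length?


Input: ecbbdbcd
Stack-based adjacent duplicate removal:
  Read 'e': push. Stack: e
  Read 'c': push. Stack: ec
  Read 'b': push. Stack: ecb
  Read 'b': matches stack top 'b' => pop. Stack: ec
  Read 'd': push. Stack: ecd
  Read 'b': push. Stack: ecdb
  Read 'c': push. Stack: ecdbc
  Read 'd': push. Stack: ecdbcd
Final stack: "ecdbcd" (length 6)

6


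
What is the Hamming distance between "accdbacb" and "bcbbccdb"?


Comparing "accdbacb" and "bcbbccdb" position by position:
  Position 0: 'a' vs 'b' => differ
  Position 1: 'c' vs 'c' => same
  Position 2: 'c' vs 'b' => differ
  Position 3: 'd' vs 'b' => differ
  Position 4: 'b' vs 'c' => differ
  Position 5: 'a' vs 'c' => differ
  Position 6: 'c' vs 'd' => differ
  Position 7: 'b' vs 'b' => same
Total differences (Hamming distance): 6

6


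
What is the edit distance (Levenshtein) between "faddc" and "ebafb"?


Computing edit distance: "faddc" -> "ebafb"
DP table:
           e    b    a    f    b
      0    1    2    3    4    5
  f   1    1    2    3    3    4
  a   2    2    2    2    3    4
  d   3    3    3    3    3    4
  d   4    4    4    4    4    4
  c   5    5    5    5    5    5
Edit distance = dp[5][5] = 5

5


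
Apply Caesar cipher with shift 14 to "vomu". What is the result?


Caesar cipher: shift "vomu" by 14
  'v' (pos 21) + 14 = pos 9 = 'j'
  'o' (pos 14) + 14 = pos 2 = 'c'
  'm' (pos 12) + 14 = pos 0 = 'a'
  'u' (pos 20) + 14 = pos 8 = 'i'
Result: jcai

jcai


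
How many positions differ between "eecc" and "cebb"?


Comparing "eecc" and "cebb" position by position:
  Position 0: 'e' vs 'c' => DIFFER
  Position 1: 'e' vs 'e' => same
  Position 2: 'c' vs 'b' => DIFFER
  Position 3: 'c' vs 'b' => DIFFER
Positions that differ: 3

3


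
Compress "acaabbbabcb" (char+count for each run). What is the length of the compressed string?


Input: acaabbbabcb
Runs:
  'a' x 1 => "a1"
  'c' x 1 => "c1"
  'a' x 2 => "a2"
  'b' x 3 => "b3"
  'a' x 1 => "a1"
  'b' x 1 => "b1"
  'c' x 1 => "c1"
  'b' x 1 => "b1"
Compressed: "a1c1a2b3a1b1c1b1"
Compressed length: 16

16


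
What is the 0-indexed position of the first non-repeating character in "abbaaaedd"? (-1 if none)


Input: abbaaaedd
Character frequencies:
  'a': 4
  'b': 2
  'd': 2
  'e': 1
Scanning left to right for freq == 1:
  Position 0 ('a'): freq=4, skip
  Position 1 ('b'): freq=2, skip
  Position 2 ('b'): freq=2, skip
  Position 3 ('a'): freq=4, skip
  Position 4 ('a'): freq=4, skip
  Position 5 ('a'): freq=4, skip
  Position 6 ('e'): unique! => answer = 6

6


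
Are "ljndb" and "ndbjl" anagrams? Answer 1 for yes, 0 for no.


Strings: "ljndb", "ndbjl"
Sorted first:  bdjln
Sorted second: bdjln
Sorted forms match => anagrams

1


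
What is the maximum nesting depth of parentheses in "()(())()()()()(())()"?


Input: "()(())()()()()(())()"
Tracking depth:
  Position 0 '(': depth becomes 1
  Position 1 ')': depth becomes 0
  Position 2 '(': depth becomes 1
  Position 3 '(': depth becomes 2
  Position 4 ')': depth becomes 1
  Position 5 ')': depth becomes 0
  Position 6 '(': depth becomes 1
  Position 7 ')': depth becomes 0
  Position 8 '(': depth becomes 1
  Position 9 ')': depth becomes 0
  Position 10 '(': depth becomes 1
  Position 11 ')': depth becomes 0
  Position 12 '(': depth becomes 1
  Position 13 ')': depth becomes 0
  Position 14 '(': depth becomes 1
  Position 15 '(': depth becomes 2
  Position 16 ')': depth becomes 1
  Position 17 ')': depth becomes 0
  Position 18 '(': depth becomes 1
  Position 19 ')': depth becomes 0
Maximum depth reached: 2

2


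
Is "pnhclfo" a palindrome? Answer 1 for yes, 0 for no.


Input: pnhclfo
Reversed: oflchnp
  Compare pos 0 ('p') with pos 6 ('o'): MISMATCH
  Compare pos 1 ('n') with pos 5 ('f'): MISMATCH
  Compare pos 2 ('h') with pos 4 ('l'): MISMATCH
Result: not a palindrome

0


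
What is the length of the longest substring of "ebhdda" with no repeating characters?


Input: "ebhdda"
Sliding window (track last position of each char):
  Position 0 ('e'): window [0,0] length 1 -- new best
  Position 1 ('b'): window [0,1] length 2 -- new best
  Position 2 ('h'): window [0,2] length 3 -- new best
  Position 3 ('d'): window [0,3] length 4 -- new best
  Position 4 ('d'): repeat (last at 3), move window start to 4
  Position 4 ('d'): window [4,4] length 1
  Position 5 ('a'): window [4,5] length 2
Longest substring with no repeats: "ebhd" with length 4

4


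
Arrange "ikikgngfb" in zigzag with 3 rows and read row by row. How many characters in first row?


Zigzag "ikikgngfb" into 3 rows:
Placing characters:
  'i' => row 0
  'k' => row 1
  'i' => row 2
  'k' => row 1
  'g' => row 0
  'n' => row 1
  'g' => row 2
  'f' => row 1
  'b' => row 0
Rows:
  Row 0: "igb"
  Row 1: "kknf"
  Row 2: "ig"
First row length: 3

3


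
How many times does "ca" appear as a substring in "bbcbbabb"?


Searching for "ca" in "bbcbbabb"
Scanning each position:
  Position 0: "bb" => no
  Position 1: "bc" => no
  Position 2: "cb" => no
  Position 3: "bb" => no
  Position 4: "ba" => no
  Position 5: "ab" => no
  Position 6: "bb" => no
Total occurrences: 0

0


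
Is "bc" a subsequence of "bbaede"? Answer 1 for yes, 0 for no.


Check if "bc" is a subsequence of "bbaede"
Greedy scan:
  Position 0 ('b'): matches sub[0] = 'b'
  Position 1 ('b'): no match needed
  Position 2 ('a'): no match needed
  Position 3 ('e'): no match needed
  Position 4 ('d'): no match needed
  Position 5 ('e'): no match needed
Only matched 1/2 characters => not a subsequence

0


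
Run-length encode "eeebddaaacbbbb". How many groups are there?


Input: eeebddaaacbbbb
Scanning for consecutive runs:
  Group 1: 'e' x 3 (positions 0-2)
  Group 2: 'b' x 1 (positions 3-3)
  Group 3: 'd' x 2 (positions 4-5)
  Group 4: 'a' x 3 (positions 6-8)
  Group 5: 'c' x 1 (positions 9-9)
  Group 6: 'b' x 4 (positions 10-13)
Total groups: 6

6


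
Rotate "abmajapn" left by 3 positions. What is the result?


Input: "abmajapn", rotate left by 3
First 3 characters: "abm"
Remaining characters: "ajapn"
Concatenate remaining + first: "ajapn" + "abm" = "ajapnabm"

ajapnabm


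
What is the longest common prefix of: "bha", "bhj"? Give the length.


Words: bha, bhj
  Position 0: all 'b' => match
  Position 1: all 'h' => match
  Position 2: ('a', 'j') => mismatch, stop
LCP = "bh" (length 2)

2


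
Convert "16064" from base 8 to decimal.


Input: "16064" in base 8
Positional expansion:
  Digit '1' (value 1) x 8^4 = 4096
  Digit '6' (value 6) x 8^3 = 3072
  Digit '0' (value 0) x 8^2 = 0
  Digit '6' (value 6) x 8^1 = 48
  Digit '4' (value 4) x 8^0 = 4
Sum = 7220

7220


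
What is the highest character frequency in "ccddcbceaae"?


Input: ccddcbceaae
Character counts:
  'a': 2
  'b': 1
  'c': 4
  'd': 2
  'e': 2
Maximum frequency: 4

4


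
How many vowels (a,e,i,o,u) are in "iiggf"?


Input: iiggf
Checking each character:
  'i' at position 0: vowel (running total: 1)
  'i' at position 1: vowel (running total: 2)
  'g' at position 2: consonant
  'g' at position 3: consonant
  'f' at position 4: consonant
Total vowels: 2

2


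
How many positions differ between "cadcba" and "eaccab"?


Comparing "cadcba" and "eaccab" position by position:
  Position 0: 'c' vs 'e' => DIFFER
  Position 1: 'a' vs 'a' => same
  Position 2: 'd' vs 'c' => DIFFER
  Position 3: 'c' vs 'c' => same
  Position 4: 'b' vs 'a' => DIFFER
  Position 5: 'a' vs 'b' => DIFFER
Positions that differ: 4

4


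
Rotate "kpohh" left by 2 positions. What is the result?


Input: "kpohh", rotate left by 2
First 2 characters: "kp"
Remaining characters: "ohh"
Concatenate remaining + first: "ohh" + "kp" = "ohhkp"

ohhkp


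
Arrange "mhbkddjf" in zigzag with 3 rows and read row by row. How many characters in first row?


Zigzag "mhbkddjf" into 3 rows:
Placing characters:
  'm' => row 0
  'h' => row 1
  'b' => row 2
  'k' => row 1
  'd' => row 0
  'd' => row 1
  'j' => row 2
  'f' => row 1
Rows:
  Row 0: "md"
  Row 1: "hkdf"
  Row 2: "bj"
First row length: 2

2


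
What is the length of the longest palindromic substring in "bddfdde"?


Input: "bddfdde"
Checking substrings for palindromes:
  [1:6] "ddfdd" (len 5) => palindrome
  [2:5] "dfd" (len 3) => palindrome
  [1:3] "dd" (len 2) => palindrome
  [4:6] "dd" (len 2) => palindrome
Longest palindromic substring: "ddfdd" with length 5

5


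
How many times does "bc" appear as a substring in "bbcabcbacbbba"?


Searching for "bc" in "bbcabcbacbbba"
Scanning each position:
  Position 0: "bb" => no
  Position 1: "bc" => MATCH
  Position 2: "ca" => no
  Position 3: "ab" => no
  Position 4: "bc" => MATCH
  Position 5: "cb" => no
  Position 6: "ba" => no
  Position 7: "ac" => no
  Position 8: "cb" => no
  Position 9: "bb" => no
  Position 10: "bb" => no
  Position 11: "ba" => no
Total occurrences: 2

2


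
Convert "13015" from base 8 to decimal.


Input: "13015" in base 8
Positional expansion:
  Digit '1' (value 1) x 8^4 = 4096
  Digit '3' (value 3) x 8^3 = 1536
  Digit '0' (value 0) x 8^2 = 0
  Digit '1' (value 1) x 8^1 = 8
  Digit '5' (value 5) x 8^0 = 5
Sum = 5645

5645


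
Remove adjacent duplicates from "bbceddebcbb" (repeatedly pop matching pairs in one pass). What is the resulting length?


Input: bbceddebcbb
Stack-based adjacent duplicate removal:
  Read 'b': push. Stack: b
  Read 'b': matches stack top 'b' => pop. Stack: (empty)
  Read 'c': push. Stack: c
  Read 'e': push. Stack: ce
  Read 'd': push. Stack: ced
  Read 'd': matches stack top 'd' => pop. Stack: ce
  Read 'e': matches stack top 'e' => pop. Stack: c
  Read 'b': push. Stack: cb
  Read 'c': push. Stack: cbc
  Read 'b': push. Stack: cbcb
  Read 'b': matches stack top 'b' => pop. Stack: cbc
Final stack: "cbc" (length 3)

3


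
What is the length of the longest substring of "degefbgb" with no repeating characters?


Input: "degefbgb"
Sliding window (track last position of each char):
  Position 0 ('d'): window [0,0] length 1 -- new best
  Position 1 ('e'): window [0,1] length 2 -- new best
  Position 2 ('g'): window [0,2] length 3 -- new best
  Position 3 ('e'): repeat (last at 1), move window start to 2
  Position 3 ('e'): window [2,3] length 2
  Position 4 ('f'): window [2,4] length 3
  Position 5 ('b'): window [2,5] length 4 -- new best
  Position 6 ('g'): repeat (last at 2), move window start to 3
  Position 6 ('g'): window [3,6] length 4
  Position 7 ('b'): repeat (last at 5), move window start to 6
  Position 7 ('b'): window [6,7] length 2
Longest substring with no repeats: "gefb" with length 4

4


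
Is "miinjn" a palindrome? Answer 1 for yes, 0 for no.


Input: miinjn
Reversed: njniim
  Compare pos 0 ('m') with pos 5 ('n'): MISMATCH
  Compare pos 1 ('i') with pos 4 ('j'): MISMATCH
  Compare pos 2 ('i') with pos 3 ('n'): MISMATCH
Result: not a palindrome

0


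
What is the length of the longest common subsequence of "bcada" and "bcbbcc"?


LCS of "bcada" and "bcbbcc"
DP table:
           b    c    b    b    c    c
      0    0    0    0    0    0    0
  b   0    1    1    1    1    1    1
  c   0    1    2    2    2    2    2
  a   0    1    2    2    2    2    2
  d   0    1    2    2    2    2    2
  a   0    1    2    2    2    2    2
LCS length = dp[5][6] = 2

2


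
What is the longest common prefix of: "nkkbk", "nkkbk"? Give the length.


Words: nkkbk, nkkbk
  Position 0: all 'n' => match
  Position 1: all 'k' => match
  Position 2: all 'k' => match
  Position 3: all 'b' => match
  Position 4: all 'k' => match
LCP = "nkkbk" (length 5)

5


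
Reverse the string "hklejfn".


Input: hklejfn
Reading characters right to left:
  Position 6: 'n'
  Position 5: 'f'
  Position 4: 'j'
  Position 3: 'e'
  Position 2: 'l'
  Position 1: 'k'
  Position 0: 'h'
Reversed: nfjelkh

nfjelkh


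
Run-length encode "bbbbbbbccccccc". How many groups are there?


Input: bbbbbbbccccccc
Scanning for consecutive runs:
  Group 1: 'b' x 7 (positions 0-6)
  Group 2: 'c' x 7 (positions 7-13)
Total groups: 2

2


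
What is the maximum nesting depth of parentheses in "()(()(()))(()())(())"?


Input: "()(()(()))(()())(())"
Tracking depth:
  Position 0 '(': depth becomes 1
  Position 1 ')': depth becomes 0
  Position 2 '(': depth becomes 1
  Position 3 '(': depth becomes 2
  Position 4 ')': depth becomes 1
  Position 5 '(': depth becomes 2
  Position 6 '(': depth becomes 3
  Position 7 ')': depth becomes 2
  Position 8 ')': depth becomes 1
  Position 9 ')': depth becomes 0
  Position 10 '(': depth becomes 1
  Position 11 '(': depth becomes 2
  Position 12 ')': depth becomes 1
  Position 13 '(': depth becomes 2
  Position 14 ')': depth becomes 1
  Position 15 ')': depth becomes 0
  Position 16 '(': depth becomes 1
  Position 17 '(': depth becomes 2
  Position 18 ')': depth becomes 1
  Position 19 ')': depth becomes 0
Maximum depth reached: 3

3


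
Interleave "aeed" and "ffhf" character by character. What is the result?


Interleaving "aeed" and "ffhf":
  Position 0: 'a' from first, 'f' from second => "af"
  Position 1: 'e' from first, 'f' from second => "ef"
  Position 2: 'e' from first, 'h' from second => "eh"
  Position 3: 'd' from first, 'f' from second => "df"
Result: afefehdf

afefehdf


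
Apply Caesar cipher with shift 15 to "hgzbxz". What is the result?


Caesar cipher: shift "hgzbxz" by 15
  'h' (pos 7) + 15 = pos 22 = 'w'
  'g' (pos 6) + 15 = pos 21 = 'v'
  'z' (pos 25) + 15 = pos 14 = 'o'
  'b' (pos 1) + 15 = pos 16 = 'q'
  'x' (pos 23) + 15 = pos 12 = 'm'
  'z' (pos 25) + 15 = pos 14 = 'o'
Result: wvoqmo

wvoqmo


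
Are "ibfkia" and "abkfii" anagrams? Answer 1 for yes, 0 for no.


Strings: "ibfkia", "abkfii"
Sorted first:  abfiik
Sorted second: abfiik
Sorted forms match => anagrams

1


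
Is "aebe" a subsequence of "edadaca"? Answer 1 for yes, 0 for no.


Check if "aebe" is a subsequence of "edadaca"
Greedy scan:
  Position 0 ('e'): no match needed
  Position 1 ('d'): no match needed
  Position 2 ('a'): matches sub[0] = 'a'
  Position 3 ('d'): no match needed
  Position 4 ('a'): no match needed
  Position 5 ('c'): no match needed
  Position 6 ('a'): no match needed
Only matched 1/4 characters => not a subsequence

0


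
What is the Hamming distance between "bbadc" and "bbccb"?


Comparing "bbadc" and "bbccb" position by position:
  Position 0: 'b' vs 'b' => same
  Position 1: 'b' vs 'b' => same
  Position 2: 'a' vs 'c' => differ
  Position 3: 'd' vs 'c' => differ
  Position 4: 'c' vs 'b' => differ
Total differences (Hamming distance): 3

3


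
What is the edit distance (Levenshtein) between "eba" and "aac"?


Computing edit distance: "eba" -> "aac"
DP table:
           a    a    c
      0    1    2    3
  e   1    1    2    3
  b   2    2    2    3
  a   3    2    2    3
Edit distance = dp[3][3] = 3

3


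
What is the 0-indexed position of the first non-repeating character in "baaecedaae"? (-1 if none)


Input: baaecedaae
Character frequencies:
  'a': 4
  'b': 1
  'c': 1
  'd': 1
  'e': 3
Scanning left to right for freq == 1:
  Position 0 ('b'): unique! => answer = 0

0


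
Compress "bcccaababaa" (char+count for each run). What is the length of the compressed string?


Input: bcccaababaa
Runs:
  'b' x 1 => "b1"
  'c' x 3 => "c3"
  'a' x 2 => "a2"
  'b' x 1 => "b1"
  'a' x 1 => "a1"
  'b' x 1 => "b1"
  'a' x 2 => "a2"
Compressed: "b1c3a2b1a1b1a2"
Compressed length: 14

14


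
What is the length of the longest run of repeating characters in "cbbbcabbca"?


Input: "cbbbcabbca"
Scanning for longest run:
  Position 1 ('b'): new char, reset run to 1
  Position 2 ('b'): continues run of 'b', length=2
  Position 3 ('b'): continues run of 'b', length=3
  Position 4 ('c'): new char, reset run to 1
  Position 5 ('a'): new char, reset run to 1
  Position 6 ('b'): new char, reset run to 1
  Position 7 ('b'): continues run of 'b', length=2
  Position 8 ('c'): new char, reset run to 1
  Position 9 ('a'): new char, reset run to 1
Longest run: 'b' with length 3

3


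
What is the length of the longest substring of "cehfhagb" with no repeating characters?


Input: "cehfhagb"
Sliding window (track last position of each char):
  Position 0 ('c'): window [0,0] length 1 -- new best
  Position 1 ('e'): window [0,1] length 2 -- new best
  Position 2 ('h'): window [0,2] length 3 -- new best
  Position 3 ('f'): window [0,3] length 4 -- new best
  Position 4 ('h'): repeat (last at 2), move window start to 3
  Position 4 ('h'): window [3,4] length 2
  Position 5 ('a'): window [3,5] length 3
  Position 6 ('g'): window [3,6] length 4
  Position 7 ('b'): window [3,7] length 5 -- new best
Longest substring with no repeats: "fhagb" with length 5

5


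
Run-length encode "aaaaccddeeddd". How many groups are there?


Input: aaaaccddeeddd
Scanning for consecutive runs:
  Group 1: 'a' x 4 (positions 0-3)
  Group 2: 'c' x 2 (positions 4-5)
  Group 3: 'd' x 2 (positions 6-7)
  Group 4: 'e' x 2 (positions 8-9)
  Group 5: 'd' x 3 (positions 10-12)
Total groups: 5

5


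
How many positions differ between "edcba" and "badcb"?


Comparing "edcba" and "badcb" position by position:
  Position 0: 'e' vs 'b' => DIFFER
  Position 1: 'd' vs 'a' => DIFFER
  Position 2: 'c' vs 'd' => DIFFER
  Position 3: 'b' vs 'c' => DIFFER
  Position 4: 'a' vs 'b' => DIFFER
Positions that differ: 5

5


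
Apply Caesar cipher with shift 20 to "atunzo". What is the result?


Caesar cipher: shift "atunzo" by 20
  'a' (pos 0) + 20 = pos 20 = 'u'
  't' (pos 19) + 20 = pos 13 = 'n'
  'u' (pos 20) + 20 = pos 14 = 'o'
  'n' (pos 13) + 20 = pos 7 = 'h'
  'z' (pos 25) + 20 = pos 19 = 't'
  'o' (pos 14) + 20 = pos 8 = 'i'
Result: unohti

unohti


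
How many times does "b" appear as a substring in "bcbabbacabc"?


Searching for "b" in "bcbabbacabc"
Scanning each position:
  Position 0: "b" => MATCH
  Position 1: "c" => no
  Position 2: "b" => MATCH
  Position 3: "a" => no
  Position 4: "b" => MATCH
  Position 5: "b" => MATCH
  Position 6: "a" => no
  Position 7: "c" => no
  Position 8: "a" => no
  Position 9: "b" => MATCH
  Position 10: "c" => no
Total occurrences: 5

5


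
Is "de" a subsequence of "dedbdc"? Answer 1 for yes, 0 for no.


Check if "de" is a subsequence of "dedbdc"
Greedy scan:
  Position 0 ('d'): matches sub[0] = 'd'
  Position 1 ('e'): matches sub[1] = 'e'
  Position 2 ('d'): no match needed
  Position 3 ('b'): no match needed
  Position 4 ('d'): no match needed
  Position 5 ('c'): no match needed
All 2 characters matched => is a subsequence

1


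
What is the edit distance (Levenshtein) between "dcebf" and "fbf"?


Computing edit distance: "dcebf" -> "fbf"
DP table:
           f    b    f
      0    1    2    3
  d   1    1    2    3
  c   2    2    2    3
  e   3    3    3    3
  b   4    4    3    4
  f   5    4    4    3
Edit distance = dp[5][3] = 3

3


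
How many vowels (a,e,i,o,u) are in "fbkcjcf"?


Input: fbkcjcf
Checking each character:
  'f' at position 0: consonant
  'b' at position 1: consonant
  'k' at position 2: consonant
  'c' at position 3: consonant
  'j' at position 4: consonant
  'c' at position 5: consonant
  'f' at position 6: consonant
Total vowels: 0

0


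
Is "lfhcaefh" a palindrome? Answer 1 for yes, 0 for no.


Input: lfhcaefh
Reversed: hfeachfl
  Compare pos 0 ('l') with pos 7 ('h'): MISMATCH
  Compare pos 1 ('f') with pos 6 ('f'): match
  Compare pos 2 ('h') with pos 5 ('e'): MISMATCH
  Compare pos 3 ('c') with pos 4 ('a'): MISMATCH
Result: not a palindrome

0


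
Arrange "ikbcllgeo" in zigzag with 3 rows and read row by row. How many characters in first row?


Zigzag "ikbcllgeo" into 3 rows:
Placing characters:
  'i' => row 0
  'k' => row 1
  'b' => row 2
  'c' => row 1
  'l' => row 0
  'l' => row 1
  'g' => row 2
  'e' => row 1
  'o' => row 0
Rows:
  Row 0: "ilo"
  Row 1: "kcle"
  Row 2: "bg"
First row length: 3

3


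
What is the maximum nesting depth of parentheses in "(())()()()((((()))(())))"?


Input: "(())()()()((((()))(())))"
Tracking depth:
  Position 0 '(': depth becomes 1
  Position 1 '(': depth becomes 2
  Position 2 ')': depth becomes 1
  Position 3 ')': depth becomes 0
  Position 4 '(': depth becomes 1
  Position 5 ')': depth becomes 0
  Position 6 '(': depth becomes 1
  Position 7 ')': depth becomes 0
  Position 8 '(': depth becomes 1
  Position 9 ')': depth becomes 0
  Position 10 '(': depth becomes 1
  Position 11 '(': depth becomes 2
  Position 12 '(': depth becomes 3
  Position 13 '(': depth becomes 4
  Position 14 '(': depth becomes 5
  Position 15 ')': depth becomes 4
  Position 16 ')': depth becomes 3
  Position 17 ')': depth becomes 2
  Position 18 '(': depth becomes 3
  Position 19 '(': depth becomes 4
  Position 20 ')': depth becomes 3
  Position 21 ')': depth becomes 2
  Position 22 ')': depth becomes 1
  Position 23 ')': depth becomes 0
Maximum depth reached: 5

5


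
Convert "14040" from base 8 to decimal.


Input: "14040" in base 8
Positional expansion:
  Digit '1' (value 1) x 8^4 = 4096
  Digit '4' (value 4) x 8^3 = 2048
  Digit '0' (value 0) x 8^2 = 0
  Digit '4' (value 4) x 8^1 = 32
  Digit '0' (value 0) x 8^0 = 0
Sum = 6176

6176


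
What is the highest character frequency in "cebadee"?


Input: cebadee
Character counts:
  'a': 1
  'b': 1
  'c': 1
  'd': 1
  'e': 3
Maximum frequency: 3

3


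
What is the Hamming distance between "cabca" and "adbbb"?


Comparing "cabca" and "adbbb" position by position:
  Position 0: 'c' vs 'a' => differ
  Position 1: 'a' vs 'd' => differ
  Position 2: 'b' vs 'b' => same
  Position 3: 'c' vs 'b' => differ
  Position 4: 'a' vs 'b' => differ
Total differences (Hamming distance): 4

4


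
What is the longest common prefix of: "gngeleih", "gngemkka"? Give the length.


Words: gngeleih, gngemkka
  Position 0: all 'g' => match
  Position 1: all 'n' => match
  Position 2: all 'g' => match
  Position 3: all 'e' => match
  Position 4: ('l', 'm') => mismatch, stop
LCP = "gnge" (length 4)

4


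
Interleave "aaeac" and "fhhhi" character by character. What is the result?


Interleaving "aaeac" and "fhhhi":
  Position 0: 'a' from first, 'f' from second => "af"
  Position 1: 'a' from first, 'h' from second => "ah"
  Position 2: 'e' from first, 'h' from second => "eh"
  Position 3: 'a' from first, 'h' from second => "ah"
  Position 4: 'c' from first, 'i' from second => "ci"
Result: afahehahci

afahehahci


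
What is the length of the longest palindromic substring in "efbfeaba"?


Input: "efbfeaba"
Checking substrings for palindromes:
  [0:5] "efbfe" (len 5) => palindrome
  [1:4] "fbf" (len 3) => palindrome
  [5:8] "aba" (len 3) => palindrome
Longest palindromic substring: "efbfe" with length 5

5


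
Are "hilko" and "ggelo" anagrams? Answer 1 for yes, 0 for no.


Strings: "hilko", "ggelo"
Sorted first:  hiklo
Sorted second: egglo
Differ at position 0: 'h' vs 'e' => not anagrams

0


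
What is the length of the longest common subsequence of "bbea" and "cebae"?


LCS of "bbea" and "cebae"
DP table:
           c    e    b    a    e
      0    0    0    0    0    0
  b   0    0    0    1    1    1
  b   0    0    0    1    1    1
  e   0    0    1    1    1    2
  a   0    0    1    1    2    2
LCS length = dp[4][5] = 2

2


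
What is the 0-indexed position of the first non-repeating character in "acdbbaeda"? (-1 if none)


Input: acdbbaeda
Character frequencies:
  'a': 3
  'b': 2
  'c': 1
  'd': 2
  'e': 1
Scanning left to right for freq == 1:
  Position 0 ('a'): freq=3, skip
  Position 1 ('c'): unique! => answer = 1

1


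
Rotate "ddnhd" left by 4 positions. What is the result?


Input: "ddnhd", rotate left by 4
First 4 characters: "ddnh"
Remaining characters: "d"
Concatenate remaining + first: "d" + "ddnh" = "dddnh"

dddnh


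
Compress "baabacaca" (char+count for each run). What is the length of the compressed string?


Input: baabacaca
Runs:
  'b' x 1 => "b1"
  'a' x 2 => "a2"
  'b' x 1 => "b1"
  'a' x 1 => "a1"
  'c' x 1 => "c1"
  'a' x 1 => "a1"
  'c' x 1 => "c1"
  'a' x 1 => "a1"
Compressed: "b1a2b1a1c1a1c1a1"
Compressed length: 16

16


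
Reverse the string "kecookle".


Input: kecookle
Reading characters right to left:
  Position 7: 'e'
  Position 6: 'l'
  Position 5: 'k'
  Position 4: 'o'
  Position 3: 'o'
  Position 2: 'c'
  Position 1: 'e'
  Position 0: 'k'
Reversed: elkoocek

elkoocek


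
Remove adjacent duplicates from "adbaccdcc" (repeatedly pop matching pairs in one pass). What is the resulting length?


Input: adbaccdcc
Stack-based adjacent duplicate removal:
  Read 'a': push. Stack: a
  Read 'd': push. Stack: ad
  Read 'b': push. Stack: adb
  Read 'a': push. Stack: adba
  Read 'c': push. Stack: adbac
  Read 'c': matches stack top 'c' => pop. Stack: adba
  Read 'd': push. Stack: adbad
  Read 'c': push. Stack: adbadc
  Read 'c': matches stack top 'c' => pop. Stack: adbad
Final stack: "adbad" (length 5)

5


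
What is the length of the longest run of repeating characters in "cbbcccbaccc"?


Input: "cbbcccbaccc"
Scanning for longest run:
  Position 1 ('b'): new char, reset run to 1
  Position 2 ('b'): continues run of 'b', length=2
  Position 3 ('c'): new char, reset run to 1
  Position 4 ('c'): continues run of 'c', length=2
  Position 5 ('c'): continues run of 'c', length=3
  Position 6 ('b'): new char, reset run to 1
  Position 7 ('a'): new char, reset run to 1
  Position 8 ('c'): new char, reset run to 1
  Position 9 ('c'): continues run of 'c', length=2
  Position 10 ('c'): continues run of 'c', length=3
Longest run: 'c' with length 3

3


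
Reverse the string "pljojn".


Input: pljojn
Reading characters right to left:
  Position 5: 'n'
  Position 4: 'j'
  Position 3: 'o'
  Position 2: 'j'
  Position 1: 'l'
  Position 0: 'p'
Reversed: njojlp

njojlp


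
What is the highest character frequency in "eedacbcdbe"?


Input: eedacbcdbe
Character counts:
  'a': 1
  'b': 2
  'c': 2
  'd': 2
  'e': 3
Maximum frequency: 3

3


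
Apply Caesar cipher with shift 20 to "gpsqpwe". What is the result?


Caesar cipher: shift "gpsqpwe" by 20
  'g' (pos 6) + 20 = pos 0 = 'a'
  'p' (pos 15) + 20 = pos 9 = 'j'
  's' (pos 18) + 20 = pos 12 = 'm'
  'q' (pos 16) + 20 = pos 10 = 'k'
  'p' (pos 15) + 20 = pos 9 = 'j'
  'w' (pos 22) + 20 = pos 16 = 'q'
  'e' (pos 4) + 20 = pos 24 = 'y'
Result: ajmkjqy

ajmkjqy


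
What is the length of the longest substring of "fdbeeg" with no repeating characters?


Input: "fdbeeg"
Sliding window (track last position of each char):
  Position 0 ('f'): window [0,0] length 1 -- new best
  Position 1 ('d'): window [0,1] length 2 -- new best
  Position 2 ('b'): window [0,2] length 3 -- new best
  Position 3 ('e'): window [0,3] length 4 -- new best
  Position 4 ('e'): repeat (last at 3), move window start to 4
  Position 4 ('e'): window [4,4] length 1
  Position 5 ('g'): window [4,5] length 2
Longest substring with no repeats: "fdbe" with length 4

4


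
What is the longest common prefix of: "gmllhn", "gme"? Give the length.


Words: gmllhn, gme
  Position 0: all 'g' => match
  Position 1: all 'm' => match
  Position 2: ('l', 'e') => mismatch, stop
LCP = "gm" (length 2)

2


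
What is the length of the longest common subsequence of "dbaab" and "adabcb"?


LCS of "dbaab" and "adabcb"
DP table:
           a    d    a    b    c    b
      0    0    0    0    0    0    0
  d   0    0    1    1    1    1    1
  b   0    0    1    1    2    2    2
  a   0    1    1    2    2    2    2
  a   0    1    1    2    2    2    2
  b   0    1    1    2    3    3    3
LCS length = dp[5][6] = 3

3


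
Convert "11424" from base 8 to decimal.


Input: "11424" in base 8
Positional expansion:
  Digit '1' (value 1) x 8^4 = 4096
  Digit '1' (value 1) x 8^3 = 512
  Digit '4' (value 4) x 8^2 = 256
  Digit '2' (value 2) x 8^1 = 16
  Digit '4' (value 4) x 8^0 = 4
Sum = 4884

4884


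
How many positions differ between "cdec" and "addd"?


Comparing "cdec" and "addd" position by position:
  Position 0: 'c' vs 'a' => DIFFER
  Position 1: 'd' vs 'd' => same
  Position 2: 'e' vs 'd' => DIFFER
  Position 3: 'c' vs 'd' => DIFFER
Positions that differ: 3

3


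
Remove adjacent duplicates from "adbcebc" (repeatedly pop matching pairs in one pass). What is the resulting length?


Input: adbcebc
Stack-based adjacent duplicate removal:
  Read 'a': push. Stack: a
  Read 'd': push. Stack: ad
  Read 'b': push. Stack: adb
  Read 'c': push. Stack: adbc
  Read 'e': push. Stack: adbce
  Read 'b': push. Stack: adbceb
  Read 'c': push. Stack: adbcebc
Final stack: "adbcebc" (length 7)

7


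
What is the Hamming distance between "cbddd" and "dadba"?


Comparing "cbddd" and "dadba" position by position:
  Position 0: 'c' vs 'd' => differ
  Position 1: 'b' vs 'a' => differ
  Position 2: 'd' vs 'd' => same
  Position 3: 'd' vs 'b' => differ
  Position 4: 'd' vs 'a' => differ
Total differences (Hamming distance): 4

4


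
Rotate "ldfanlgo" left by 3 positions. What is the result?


Input: "ldfanlgo", rotate left by 3
First 3 characters: "ldf"
Remaining characters: "anlgo"
Concatenate remaining + first: "anlgo" + "ldf" = "anlgoldf"

anlgoldf


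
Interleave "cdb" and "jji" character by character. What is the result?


Interleaving "cdb" and "jji":
  Position 0: 'c' from first, 'j' from second => "cj"
  Position 1: 'd' from first, 'j' from second => "dj"
  Position 2: 'b' from first, 'i' from second => "bi"
Result: cjdjbi

cjdjbi


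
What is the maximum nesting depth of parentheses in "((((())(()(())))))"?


Input: "((((())(()(())))))"
Tracking depth:
  Position 0 '(': depth becomes 1
  Position 1 '(': depth becomes 2
  Position 2 '(': depth becomes 3
  Position 3 '(': depth becomes 4
  Position 4 '(': depth becomes 5
  Position 5 ')': depth becomes 4
  Position 6 ')': depth becomes 3
  Position 7 '(': depth becomes 4
  Position 8 '(': depth becomes 5
  Position 9 ')': depth becomes 4
  Position 10 '(': depth becomes 5
  Position 11 '(': depth becomes 6
  Position 12 ')': depth becomes 5
  Position 13 ')': depth becomes 4
  Position 14 ')': depth becomes 3
  Position 15 ')': depth becomes 2
  Position 16 ')': depth becomes 1
  Position 17 ')': depth becomes 0
Maximum depth reached: 6

6


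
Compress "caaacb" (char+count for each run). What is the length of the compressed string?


Input: caaacb
Runs:
  'c' x 1 => "c1"
  'a' x 3 => "a3"
  'c' x 1 => "c1"
  'b' x 1 => "b1"
Compressed: "c1a3c1b1"
Compressed length: 8

8


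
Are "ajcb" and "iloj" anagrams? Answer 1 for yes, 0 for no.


Strings: "ajcb", "iloj"
Sorted first:  abcj
Sorted second: ijlo
Differ at position 0: 'a' vs 'i' => not anagrams

0


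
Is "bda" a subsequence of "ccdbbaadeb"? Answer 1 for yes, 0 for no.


Check if "bda" is a subsequence of "ccdbbaadeb"
Greedy scan:
  Position 0 ('c'): no match needed
  Position 1 ('c'): no match needed
  Position 2 ('d'): no match needed
  Position 3 ('b'): matches sub[0] = 'b'
  Position 4 ('b'): no match needed
  Position 5 ('a'): no match needed
  Position 6 ('a'): no match needed
  Position 7 ('d'): matches sub[1] = 'd'
  Position 8 ('e'): no match needed
  Position 9 ('b'): no match needed
Only matched 2/3 characters => not a subsequence

0
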